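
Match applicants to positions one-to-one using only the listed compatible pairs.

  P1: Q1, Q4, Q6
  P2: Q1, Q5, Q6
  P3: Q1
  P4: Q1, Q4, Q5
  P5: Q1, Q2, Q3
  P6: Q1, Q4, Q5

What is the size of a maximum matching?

Unit-capacity flow: source→left, listed edges, right→sink; max matching = max flow.
Augmenting path P1→Q1 (+1); matched 1.
Augmenting path P2→Q5 (+1); matched 2.
Augmenting path P4→Q4 (+1); matched 3.
Augmenting path P5→Q2 (+1); matched 4.
Augmenting path P3→Q1→P1→Q6 (+1); matched 5.
No augmenting path remains; maximum matching = 5.
König certificate: {P5, Q1, Q4, Q5, Q6} is a vertex cover of size 5 (every listed pair touches it), so no matching can be larger.

5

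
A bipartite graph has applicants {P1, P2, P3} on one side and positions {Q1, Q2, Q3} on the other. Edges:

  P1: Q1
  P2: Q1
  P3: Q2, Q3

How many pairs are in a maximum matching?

2

Unit-capacity flow: source→left, listed edges, right→sink; max matching = max flow.
Augmenting path P1→Q1 (+1); matched 1.
Augmenting path P3→Q2 (+1); matched 2.
No augmenting path remains; maximum matching = 2.
König certificate: {P3, Q1} is a vertex cover of size 2 (every listed pair touches it), so no matching can be larger.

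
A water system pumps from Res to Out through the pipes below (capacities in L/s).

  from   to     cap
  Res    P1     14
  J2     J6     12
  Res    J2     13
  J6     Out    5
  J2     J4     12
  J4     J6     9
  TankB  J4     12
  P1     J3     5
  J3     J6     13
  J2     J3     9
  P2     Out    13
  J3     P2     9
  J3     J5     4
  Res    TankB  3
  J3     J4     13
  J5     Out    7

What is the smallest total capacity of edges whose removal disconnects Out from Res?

18

Augment Res→J2→J6→Out: bottleneck 5, flow now 5.
Augment Res→P1→J3→J5→Out: bottleneck 4, flow now 9.
Augment Res→P1→J3→P2→Out: bottleneck 1, flow now 10.
Augment Res→J2→J3→P2→Out: bottleneck 8, flow now 18.
No augmenting path remains; maximum flow = 18.
By max-flow min-cut, the minimum cut capacity equals the max flow.
In the residual graph, reachable from Res: {Res, P1, J2, TankB, J3, J4, J6}.
Min-cut edges: J3→J5 (4), J3→P2 (9), J6→Out (5); capacity 4 + 9 + 5 = 18.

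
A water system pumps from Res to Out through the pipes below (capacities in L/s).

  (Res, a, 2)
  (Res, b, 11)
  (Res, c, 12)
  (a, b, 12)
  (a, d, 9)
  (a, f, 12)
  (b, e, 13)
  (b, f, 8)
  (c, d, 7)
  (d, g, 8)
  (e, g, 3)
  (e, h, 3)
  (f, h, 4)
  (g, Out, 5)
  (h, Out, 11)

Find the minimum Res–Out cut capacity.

Augment Res→a→d→g→Out: bottleneck 2, flow now 2.
Augment Res→b→e→g→Out: bottleneck 3, flow now 5.
Augment Res→b→e→h→Out: bottleneck 3, flow now 8.
Augment Res→b→f→h→Out: bottleneck 4, flow now 12.
No augmenting path remains; maximum flow = 12.
By max-flow min-cut, the minimum cut capacity equals the max flow.
In the residual graph, reachable from Res: {Res, a, b, c, d, e, f, g}.
Min-cut edges: e→h (3), f→h (4), g→Out (5); capacity 3 + 4 + 5 = 12.

12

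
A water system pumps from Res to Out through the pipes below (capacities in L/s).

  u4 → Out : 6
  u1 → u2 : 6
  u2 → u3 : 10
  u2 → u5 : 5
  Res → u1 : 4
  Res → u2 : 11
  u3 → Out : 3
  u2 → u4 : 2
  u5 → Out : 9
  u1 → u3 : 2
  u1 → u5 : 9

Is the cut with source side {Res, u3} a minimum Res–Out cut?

Given cut capacity: 4 + 11 + 3 = 18.
Augment Res→u1→u3→Out: bottleneck 2, flow now 2.
Augment Res→u1→u5→Out: bottleneck 2, flow now 4.
Augment Res→u2→u3→Out: bottleneck 1, flow now 5.
Augment Res→u2→u4→Out: bottleneck 2, flow now 7.
Augment Res→u2→u5→Out: bottleneck 5, flow now 12.
Augment Res→u2→u3→u1→u5→Out: bottleneck 2, flow now 14. (uses reverse residual edge)
No augmenting path remains; maximum flow = 14.
In the residual graph, reachable from Res: {Res, u2, u3}.
Min-cut edges: Res→u1 (4), u2→u4 (2), u2→u5 (5), u3→Out (3); capacity 4 + 2 + 5 + 3 = 14.
Cut capacity 18 exceeds the max flow 14, so it is not minimum.

No — its capacity is 18, but the minimum cut has capacity 14.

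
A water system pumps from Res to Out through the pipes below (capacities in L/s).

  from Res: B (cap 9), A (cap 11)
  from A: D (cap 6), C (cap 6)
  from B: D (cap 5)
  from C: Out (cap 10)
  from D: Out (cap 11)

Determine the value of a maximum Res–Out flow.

Augment Res→A→C→Out: bottleneck 6, flow now 6.
Augment Res→A→D→Out: bottleneck 5, flow now 11.
Augment Res→B→D→Out: bottleneck 5, flow now 16.
No augmenting path remains; maximum flow = 16.
In the residual graph, reachable from Res: {Res, B}.
Min-cut edges: Res→A (11), B→D (5); capacity 11 + 5 = 16.
This cut is saturated, so no flow can exceed 16.

16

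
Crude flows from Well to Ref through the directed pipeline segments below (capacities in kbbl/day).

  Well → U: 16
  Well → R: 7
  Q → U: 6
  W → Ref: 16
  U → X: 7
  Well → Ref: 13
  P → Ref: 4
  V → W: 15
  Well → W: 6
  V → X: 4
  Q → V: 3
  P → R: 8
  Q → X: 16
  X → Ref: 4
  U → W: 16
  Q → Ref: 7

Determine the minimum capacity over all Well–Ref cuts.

33

Augment Well→Ref: bottleneck 13, flow now 13.
Augment Well→W→Ref: bottleneck 6, flow now 19.
Augment Well→U→W→Ref: bottleneck 10, flow now 29.
Augment Well→U→X→Ref: bottleneck 4, flow now 33.
No augmenting path remains; maximum flow = 33.
By max-flow min-cut, the minimum cut capacity equals the max flow.
In the residual graph, reachable from Well: {Well, R, U, W, X}.
Min-cut edges: Well→Ref (13), W→Ref (16), X→Ref (4); capacity 13 + 16 + 4 = 33.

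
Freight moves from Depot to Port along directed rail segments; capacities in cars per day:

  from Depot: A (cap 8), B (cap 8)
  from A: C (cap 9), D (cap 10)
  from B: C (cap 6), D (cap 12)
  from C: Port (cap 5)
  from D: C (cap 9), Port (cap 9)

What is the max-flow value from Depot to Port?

14

Augment Depot→A→C→Port: bottleneck 5, flow now 5.
Augment Depot→A→D→Port: bottleneck 3, flow now 8.
Augment Depot→B→D→Port: bottleneck 6, flow now 14.
No augmenting path remains; maximum flow = 14.
In the residual graph, reachable from Depot: {Depot, A, B, C, D}.
Min-cut edges: C→Port (5), D→Port (9); capacity 5 + 9 = 14.
This cut is saturated, so no flow can exceed 14.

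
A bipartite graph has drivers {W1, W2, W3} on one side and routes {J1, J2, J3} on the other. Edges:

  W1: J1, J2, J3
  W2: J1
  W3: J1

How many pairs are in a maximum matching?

2

Unit-capacity flow: source→left, listed edges, right→sink; max matching = max flow.
Augmenting path W1→J1 (+1); matched 1.
Augmenting path W2→J1→W1→J2 (+1); matched 2.
No augmenting path remains; maximum matching = 2.
König certificate: {W1, J1} is a vertex cover of size 2 (every listed pair touches it), so no matching can be larger.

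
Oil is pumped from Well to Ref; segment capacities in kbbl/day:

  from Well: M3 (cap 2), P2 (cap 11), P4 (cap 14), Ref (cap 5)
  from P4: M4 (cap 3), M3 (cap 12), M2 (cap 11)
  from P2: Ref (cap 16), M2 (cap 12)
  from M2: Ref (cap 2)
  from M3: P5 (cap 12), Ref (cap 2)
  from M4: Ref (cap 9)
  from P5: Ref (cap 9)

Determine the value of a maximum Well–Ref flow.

32

Augment Well→Ref: bottleneck 5, flow now 5.
Augment Well→P2→Ref: bottleneck 11, flow now 16.
Augment Well→M3→Ref: bottleneck 2, flow now 18.
Augment Well→P4→M2→Ref: bottleneck 2, flow now 20.
Augment Well→P4→M4→Ref: bottleneck 3, flow now 23.
Augment Well→P4→M3→P5→Ref: bottleneck 9, flow now 32.
No augmenting path remains; maximum flow = 32.
In the residual graph, reachable from Well: {Well}.
Min-cut edges: Well→P4 (14), Well→P2 (11), Well→M3 (2), Well→Ref (5); capacity 14 + 11 + 2 + 5 = 32.
This cut is saturated, so no flow can exceed 32.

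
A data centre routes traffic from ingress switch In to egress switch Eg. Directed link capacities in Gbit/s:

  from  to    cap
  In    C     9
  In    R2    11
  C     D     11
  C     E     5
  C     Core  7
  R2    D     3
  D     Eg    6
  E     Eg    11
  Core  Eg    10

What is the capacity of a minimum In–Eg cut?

Augment In→C→D→Eg: bottleneck 6, flow now 6.
Augment In→C→E→Eg: bottleneck 3, flow now 9.
Augment In→R2→D→C→E→Eg: bottleneck 2, flow now 11. (uses reverse residual edge)
Augment In→R2→D→C→Core→Eg: bottleneck 1, flow now 12. (uses reverse residual edge)
No augmenting path remains; maximum flow = 12.
By max-flow min-cut, the minimum cut capacity equals the max flow.
In the residual graph, reachable from In: {In, R2}.
Min-cut edges: In→C (9), R2→D (3); capacity 9 + 3 = 12.

12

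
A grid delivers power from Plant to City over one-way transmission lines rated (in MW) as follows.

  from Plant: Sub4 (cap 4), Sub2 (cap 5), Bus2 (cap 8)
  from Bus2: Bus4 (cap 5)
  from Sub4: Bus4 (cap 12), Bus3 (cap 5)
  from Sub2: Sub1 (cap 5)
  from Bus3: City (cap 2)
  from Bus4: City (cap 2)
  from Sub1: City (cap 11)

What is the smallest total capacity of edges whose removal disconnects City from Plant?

9

Augment Plant→Bus2→Bus4→City: bottleneck 2, flow now 2.
Augment Plant→Sub4→Bus3→City: bottleneck 2, flow now 4.
Augment Plant→Sub2→Sub1→City: bottleneck 5, flow now 9.
No augmenting path remains; maximum flow = 9.
By max-flow min-cut, the minimum cut capacity equals the max flow.
In the residual graph, reachable from Plant: {Plant, Bus2, Sub4, Bus3, Bus4}.
Min-cut edges: Plant→Sub2 (5), Bus3→City (2), Bus4→City (2); capacity 5 + 2 + 2 = 9.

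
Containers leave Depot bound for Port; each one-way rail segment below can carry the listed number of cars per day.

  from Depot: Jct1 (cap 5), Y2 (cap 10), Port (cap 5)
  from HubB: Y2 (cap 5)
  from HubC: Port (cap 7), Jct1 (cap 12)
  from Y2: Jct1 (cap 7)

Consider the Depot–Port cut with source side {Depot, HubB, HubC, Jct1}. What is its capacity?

27

Edges leaving {Depot, HubB, HubC, Jct1}: Depot→Y2 (10), Depot→Port (5), HubB→Y2 (5), HubC→Port (7).
Cut capacity = 10 + 5 + 5 + 7 = 27.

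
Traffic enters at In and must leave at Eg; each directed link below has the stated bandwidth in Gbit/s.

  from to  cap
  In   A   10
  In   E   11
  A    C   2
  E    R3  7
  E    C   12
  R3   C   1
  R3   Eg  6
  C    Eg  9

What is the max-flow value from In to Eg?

Augment In→A→C→Eg: bottleneck 2, flow now 2.
Augment In→E→R3→Eg: bottleneck 6, flow now 8.
Augment In→E→C→Eg: bottleneck 5, flow now 13.
No augmenting path remains; maximum flow = 13.
In the residual graph, reachable from In: {In, A}.
Min-cut edges: In→E (11), A→C (2); capacity 11 + 2 = 13.
This cut is saturated, so no flow can exceed 13.

13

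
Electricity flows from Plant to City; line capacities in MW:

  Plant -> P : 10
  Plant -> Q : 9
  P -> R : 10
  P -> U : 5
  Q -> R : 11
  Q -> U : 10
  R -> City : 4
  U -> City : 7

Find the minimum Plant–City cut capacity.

11

Augment Plant→P→R→City: bottleneck 4, flow now 4.
Augment Plant→P→U→City: bottleneck 5, flow now 9.
Augment Plant→Q→U→City: bottleneck 2, flow now 11.
No augmenting path remains; maximum flow = 11.
By max-flow min-cut, the minimum cut capacity equals the max flow.
In the residual graph, reachable from Plant: {Plant, P, Q, R, U}.
Min-cut edges: R→City (4), U→City (7); capacity 4 + 7 = 11.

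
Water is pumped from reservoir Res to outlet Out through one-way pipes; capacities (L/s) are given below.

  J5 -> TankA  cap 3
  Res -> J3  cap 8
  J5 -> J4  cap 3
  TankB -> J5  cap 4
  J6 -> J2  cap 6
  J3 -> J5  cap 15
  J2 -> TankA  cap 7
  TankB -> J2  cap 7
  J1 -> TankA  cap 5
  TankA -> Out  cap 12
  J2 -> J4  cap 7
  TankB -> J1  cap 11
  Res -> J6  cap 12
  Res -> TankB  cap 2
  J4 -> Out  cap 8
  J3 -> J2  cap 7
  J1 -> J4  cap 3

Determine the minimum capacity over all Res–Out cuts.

16

Augment Res→J6→J2→TankA→Out: bottleneck 6, flow now 6.
Augment Res→TankB→J2→TankA→Out: bottleneck 1, flow now 7.
Augment Res→TankB→J2→J4→Out: bottleneck 1, flow now 8.
Augment Res→J3→J2→J4→Out: bottleneck 6, flow now 14.
Augment Res→J3→J5→TankA→Out: bottleneck 2, flow now 16.
No augmenting path remains; maximum flow = 16.
By max-flow min-cut, the minimum cut capacity equals the max flow.
In the residual graph, reachable from Res: {Res, J6}.
Min-cut edges: Res→TankB (2), Res→J3 (8), J6→J2 (6); capacity 2 + 8 + 6 = 16.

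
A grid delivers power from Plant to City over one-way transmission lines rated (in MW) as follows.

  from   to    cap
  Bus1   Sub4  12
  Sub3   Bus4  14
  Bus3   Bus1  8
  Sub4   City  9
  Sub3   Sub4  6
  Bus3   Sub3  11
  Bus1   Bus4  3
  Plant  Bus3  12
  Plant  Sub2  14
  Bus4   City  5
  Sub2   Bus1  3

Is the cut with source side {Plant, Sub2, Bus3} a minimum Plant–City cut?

No — its capacity is 22, but the minimum cut has capacity 14.

Given cut capacity: 3 + 11 + 8 = 22.
Augment Plant→Sub2→Bus1→Bus4→City: bottleneck 3, flow now 3.
Augment Plant→Bus3→Sub3→Bus4→City: bottleneck 2, flow now 5.
Augment Plant→Bus3→Sub3→Sub4→City: bottleneck 6, flow now 11.
Augment Plant→Bus3→Bus1→Sub4→City: bottleneck 3, flow now 14.
No augmenting path remains; maximum flow = 14.
In the residual graph, reachable from Plant: {Plant, Sub2, Bus3, Sub3, Bus1, Bus4, Sub4}.
Min-cut edges: Bus4→City (5), Sub4→City (9); capacity 5 + 9 = 14.
Cut capacity 22 exceeds the max flow 14, so it is not minimum.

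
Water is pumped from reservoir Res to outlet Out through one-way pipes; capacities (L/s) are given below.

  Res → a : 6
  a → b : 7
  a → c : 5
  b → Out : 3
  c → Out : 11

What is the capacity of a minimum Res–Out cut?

6

Augment Res→a→b→Out: bottleneck 3, flow now 3.
Augment Res→a→c→Out: bottleneck 3, flow now 6.
No augmenting path remains; maximum flow = 6.
By max-flow min-cut, the minimum cut capacity equals the max flow.
In the residual graph, reachable from Res: {Res}.
Min-cut edges: Res→a (6); capacity 6 = 6.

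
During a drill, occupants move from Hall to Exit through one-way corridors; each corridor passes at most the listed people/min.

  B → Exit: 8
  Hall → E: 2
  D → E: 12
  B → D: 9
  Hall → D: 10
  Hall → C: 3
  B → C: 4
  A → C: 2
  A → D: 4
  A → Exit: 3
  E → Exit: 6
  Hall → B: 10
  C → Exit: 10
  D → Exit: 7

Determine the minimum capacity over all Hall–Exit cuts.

25

Augment Hall→B→Exit: bottleneck 8, flow now 8.
Augment Hall→C→Exit: bottleneck 3, flow now 11.
Augment Hall→D→Exit: bottleneck 7, flow now 18.
Augment Hall→E→Exit: bottleneck 2, flow now 20.
Augment Hall→B→C→Exit: bottleneck 2, flow now 22.
Augment Hall→D→E→Exit: bottleneck 3, flow now 25.
No augmenting path remains; maximum flow = 25.
By max-flow min-cut, the minimum cut capacity equals the max flow.
In the residual graph, reachable from Hall: {Hall}.
Min-cut edges: Hall→B (10), Hall→C (3), Hall→D (10), Hall→E (2); capacity 10 + 3 + 10 + 2 = 25.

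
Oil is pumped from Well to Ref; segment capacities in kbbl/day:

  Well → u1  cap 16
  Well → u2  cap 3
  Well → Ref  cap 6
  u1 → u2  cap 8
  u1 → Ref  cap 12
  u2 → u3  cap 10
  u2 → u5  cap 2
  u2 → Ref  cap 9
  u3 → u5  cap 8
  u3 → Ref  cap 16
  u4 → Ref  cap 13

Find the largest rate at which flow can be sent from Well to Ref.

Augment Well→Ref: bottleneck 6, flow now 6.
Augment Well→u1→Ref: bottleneck 12, flow now 18.
Augment Well→u2→Ref: bottleneck 3, flow now 21.
Augment Well→u1→u2→Ref: bottleneck 4, flow now 25.
No augmenting path remains; maximum flow = 25.
In the residual graph, reachable from Well: {Well}.
Min-cut edges: Well→u1 (16), Well→u2 (3), Well→Ref (6); capacity 16 + 3 + 6 = 25.
This cut is saturated, so no flow can exceed 25.

25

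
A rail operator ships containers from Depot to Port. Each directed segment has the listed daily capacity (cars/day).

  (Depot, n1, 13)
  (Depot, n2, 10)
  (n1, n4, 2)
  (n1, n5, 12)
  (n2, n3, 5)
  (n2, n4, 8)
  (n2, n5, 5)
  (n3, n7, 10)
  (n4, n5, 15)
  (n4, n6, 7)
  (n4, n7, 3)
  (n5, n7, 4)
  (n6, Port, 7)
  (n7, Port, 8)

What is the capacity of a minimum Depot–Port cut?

Augment Depot→n1→n4→n6→Port: bottleneck 2, flow now 2.
Augment Depot→n1→n5→n7→Port: bottleneck 4, flow now 6.
Augment Depot→n2→n3→n7→Port: bottleneck 4, flow now 10.
Augment Depot→n2→n4→n6→Port: bottleneck 5, flow now 15.
No augmenting path remains; maximum flow = 15.
By max-flow min-cut, the minimum cut capacity equals the max flow.
In the residual graph, reachable from Depot: {Depot, n1, n2, n3, n4, n5, n7}.
Min-cut edges: n4→n6 (7), n7→Port (8); capacity 7 + 8 = 15.

15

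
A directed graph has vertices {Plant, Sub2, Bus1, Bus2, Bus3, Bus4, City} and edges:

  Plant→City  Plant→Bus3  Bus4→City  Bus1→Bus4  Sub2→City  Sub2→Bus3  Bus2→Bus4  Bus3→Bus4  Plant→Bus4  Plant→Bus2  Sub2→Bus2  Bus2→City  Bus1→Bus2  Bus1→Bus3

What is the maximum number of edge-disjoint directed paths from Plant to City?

3

Assign every edge capacity 1; by Menger, the answer equals the max flow.
Path Plant→City (+1); total 1.
Path Plant→Bus2→City (+1); total 2.
Path Plant→Bus4→City (+1); total 3.
No residual Plant→City path; max flow = 3.
Certifying cut of size 3: {Bus4→City, Plant→Bus2, Plant→City}.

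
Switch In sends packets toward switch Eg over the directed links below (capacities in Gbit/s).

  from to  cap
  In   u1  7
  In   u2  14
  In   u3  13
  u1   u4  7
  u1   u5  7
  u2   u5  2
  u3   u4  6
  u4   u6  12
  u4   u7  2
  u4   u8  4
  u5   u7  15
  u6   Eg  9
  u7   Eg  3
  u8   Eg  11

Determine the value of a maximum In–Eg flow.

15

Augment In→u1→u4→u6→Eg: bottleneck 7, flow now 7.
Augment In→u2→u5→u7→Eg: bottleneck 2, flow now 9.
Augment In→u3→u4→u6→Eg: bottleneck 2, flow now 11.
Augment In→u3→u4→u7→Eg: bottleneck 1, flow now 12.
Augment In→u3→u4→u8→Eg: bottleneck 3, flow now 15.
No augmenting path remains; maximum flow = 15.
In the residual graph, reachable from In: {In, u2, u3}.
Min-cut edges: In→u1 (7), u2→u5 (2), u3→u4 (6); capacity 7 + 2 + 6 = 15.
This cut is saturated, so no flow can exceed 15.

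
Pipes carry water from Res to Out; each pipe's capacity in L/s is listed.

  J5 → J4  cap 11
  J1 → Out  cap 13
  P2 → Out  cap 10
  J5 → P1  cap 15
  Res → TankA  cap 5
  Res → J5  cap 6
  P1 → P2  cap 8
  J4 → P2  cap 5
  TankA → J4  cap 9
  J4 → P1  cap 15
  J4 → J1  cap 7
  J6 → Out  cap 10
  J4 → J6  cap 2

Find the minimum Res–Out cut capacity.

11

Augment Res→TankA→J4→J1→Out: bottleneck 5, flow now 5.
Augment Res→J5→J4→J1→Out: bottleneck 2, flow now 7.
Augment Res→J5→J4→J6→Out: bottleneck 2, flow now 9.
Augment Res→J5→J4→P2→Out: bottleneck 2, flow now 11.
No augmenting path remains; maximum flow = 11.
By max-flow min-cut, the minimum cut capacity equals the max flow.
In the residual graph, reachable from Res: {Res}.
Min-cut edges: Res→TankA (5), Res→J5 (6); capacity 5 + 6 = 11.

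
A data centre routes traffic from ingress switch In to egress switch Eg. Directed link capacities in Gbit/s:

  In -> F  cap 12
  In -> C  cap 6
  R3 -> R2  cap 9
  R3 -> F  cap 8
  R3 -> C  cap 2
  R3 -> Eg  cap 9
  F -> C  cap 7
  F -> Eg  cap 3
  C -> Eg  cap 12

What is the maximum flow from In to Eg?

15

Augment In→F→Eg: bottleneck 3, flow now 3.
Augment In→C→Eg: bottleneck 6, flow now 9.
Augment In→F→C→Eg: bottleneck 6, flow now 15.
No augmenting path remains; maximum flow = 15.
In the residual graph, reachable from In: {In, F, C}.
Min-cut edges: F→Eg (3), C→Eg (12); capacity 3 + 12 = 15.
This cut is saturated, so no flow can exceed 15.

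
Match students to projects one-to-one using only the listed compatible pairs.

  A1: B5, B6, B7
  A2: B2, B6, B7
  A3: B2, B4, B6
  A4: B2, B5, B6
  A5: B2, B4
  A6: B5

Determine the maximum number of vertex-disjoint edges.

5

Unit-capacity flow: source→left, listed edges, right→sink; max matching = max flow.
Augmenting path A1→B5 (+1); matched 1.
Augmenting path A2→B2 (+1); matched 2.
Augmenting path A3→B4 (+1); matched 3.
Augmenting path A4→B6 (+1); matched 4.
Augmenting path A5→B2→A2→B7 (+1); matched 5.
No augmenting path remains; maximum matching = 5.
König certificate: {B2, B4, B5, B6, B7} is a vertex cover of size 5 (every listed pair touches it), so no matching can be larger.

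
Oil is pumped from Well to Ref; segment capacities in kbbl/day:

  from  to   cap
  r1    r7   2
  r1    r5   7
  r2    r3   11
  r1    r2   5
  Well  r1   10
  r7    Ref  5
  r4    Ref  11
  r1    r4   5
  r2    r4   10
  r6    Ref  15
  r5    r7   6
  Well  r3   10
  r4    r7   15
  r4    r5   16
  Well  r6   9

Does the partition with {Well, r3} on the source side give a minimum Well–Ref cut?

Given cut capacity: 10 + 9 = 19.
Augment Well→r6→Ref: bottleneck 9, flow now 9.
Augment Well→r1→r4→Ref: bottleneck 5, flow now 14.
Augment Well→r1→r7→Ref: bottleneck 2, flow now 16.
Augment Well→r1→r2→r4→Ref: bottleneck 3, flow now 19.
No augmenting path remains; maximum flow = 19.
Cut capacity 19 equals the max flow, so it is a minimum cut.

Yes — it is a minimum cut (capacity 19).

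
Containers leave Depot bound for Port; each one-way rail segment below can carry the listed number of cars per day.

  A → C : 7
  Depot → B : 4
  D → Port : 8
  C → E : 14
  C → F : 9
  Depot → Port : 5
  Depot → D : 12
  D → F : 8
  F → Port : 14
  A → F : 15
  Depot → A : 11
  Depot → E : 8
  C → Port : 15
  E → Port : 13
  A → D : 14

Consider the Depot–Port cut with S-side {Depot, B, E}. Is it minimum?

Given cut capacity: 11 + 12 + 5 + 13 = 41.
Augment Depot→Port: bottleneck 5, flow now 5.
Augment Depot→D→Port: bottleneck 8, flow now 13.
Augment Depot→E→Port: bottleneck 8, flow now 21.
Augment Depot→A→C→Port: bottleneck 7, flow now 28.
Augment Depot→A→F→Port: bottleneck 4, flow now 32.
Augment Depot→D→F→Port: bottleneck 4, flow now 36.
No augmenting path remains; maximum flow = 36.
In the residual graph, reachable from Depot: {Depot, B}.
Min-cut edges: Depot→A (11), Depot→D (12), Depot→E (8), Depot→Port (5); capacity 11 + 12 + 8 + 5 = 36.
Cut capacity 41 exceeds the max flow 36, so it is not minimum.

No — its capacity is 41, but the minimum cut has capacity 36.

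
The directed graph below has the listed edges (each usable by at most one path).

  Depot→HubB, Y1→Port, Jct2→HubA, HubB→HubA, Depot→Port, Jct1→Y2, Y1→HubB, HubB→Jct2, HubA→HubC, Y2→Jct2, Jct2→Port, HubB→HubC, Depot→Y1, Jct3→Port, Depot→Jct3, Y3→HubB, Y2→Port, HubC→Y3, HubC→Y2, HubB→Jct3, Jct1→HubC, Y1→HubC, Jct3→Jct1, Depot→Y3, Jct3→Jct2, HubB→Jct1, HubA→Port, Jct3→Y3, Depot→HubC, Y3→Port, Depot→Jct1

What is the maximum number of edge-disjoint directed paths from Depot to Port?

Assign every edge capacity 1; by Menger, the answer equals the max flow.
Path Depot→Port (+1); total 1.
Path Depot→Y1→Port (+1); total 2.
Path Depot→Jct3→Port (+1); total 3.
Path Depot→Y3→Port (+1); total 4.
Path Depot→HubB→HubA→Port (+1); total 5.
Path Depot→HubC→Y2→Port (+1); total 6.
Path Depot→Jct1→Y2→Jct2→Port (+1); total 7.
No residual Depot→Port path; max flow = 7.
Certifying cut of size 7: {Depot→HubB, Depot→HubC, Depot→Jct1, Depot→Jct3, Depot→Port, Depot→Y1, Depot→Y3}.

7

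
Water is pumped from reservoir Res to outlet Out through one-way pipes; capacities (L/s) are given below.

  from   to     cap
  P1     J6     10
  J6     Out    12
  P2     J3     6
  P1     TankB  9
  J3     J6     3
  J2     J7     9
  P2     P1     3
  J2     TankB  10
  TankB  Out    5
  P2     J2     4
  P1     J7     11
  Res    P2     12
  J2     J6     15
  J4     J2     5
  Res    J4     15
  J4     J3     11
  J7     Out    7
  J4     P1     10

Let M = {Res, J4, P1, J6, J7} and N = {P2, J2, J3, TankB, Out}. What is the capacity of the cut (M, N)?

56

Edges leaving {Res, J4, P1, J6, J7}: Res→P2 (12), J4→J2 (5), J4→J3 (11), P1→TankB (9), J6→Out (12), J7→Out (7).
Cut capacity = 12 + 5 + 11 + 9 + 12 + 7 = 56.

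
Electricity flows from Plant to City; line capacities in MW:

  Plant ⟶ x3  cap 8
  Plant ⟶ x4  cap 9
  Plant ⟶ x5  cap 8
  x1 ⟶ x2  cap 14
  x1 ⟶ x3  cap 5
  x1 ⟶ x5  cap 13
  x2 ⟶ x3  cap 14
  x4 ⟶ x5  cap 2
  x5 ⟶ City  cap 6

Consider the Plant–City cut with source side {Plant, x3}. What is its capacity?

17

Edges leaving {Plant, x3}: Plant→x4 (9), Plant→x5 (8).
Cut capacity = 9 + 8 = 17.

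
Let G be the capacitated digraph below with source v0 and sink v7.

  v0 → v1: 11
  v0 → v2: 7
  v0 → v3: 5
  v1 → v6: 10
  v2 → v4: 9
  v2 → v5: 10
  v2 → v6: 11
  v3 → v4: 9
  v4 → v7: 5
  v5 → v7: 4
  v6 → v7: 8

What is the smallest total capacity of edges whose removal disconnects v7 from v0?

Augment v0→v1→v6→v7: bottleneck 8, flow now 8.
Augment v0→v2→v4→v7: bottleneck 5, flow now 13.
Augment v0→v2→v5→v7: bottleneck 2, flow now 15.
Augment v0→v3→v4→v2→v5→v7: bottleneck 2, flow now 17. (uses reverse residual edge)
No augmenting path remains; maximum flow = 17.
By max-flow min-cut, the minimum cut capacity equals the max flow.
In the residual graph, reachable from v0: {v0, v1, v2, v3, v4, v5, v6}.
Min-cut edges: v4→v7 (5), v5→v7 (4), v6→v7 (8); capacity 5 + 4 + 8 = 17.

17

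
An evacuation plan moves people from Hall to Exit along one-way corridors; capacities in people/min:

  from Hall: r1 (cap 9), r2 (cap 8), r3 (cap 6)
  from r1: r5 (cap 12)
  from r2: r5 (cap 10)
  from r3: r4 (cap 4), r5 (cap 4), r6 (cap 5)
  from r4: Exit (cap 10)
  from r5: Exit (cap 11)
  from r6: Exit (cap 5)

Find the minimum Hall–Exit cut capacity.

Augment Hall→r1→r5→Exit: bottleneck 9, flow now 9.
Augment Hall→r2→r5→Exit: bottleneck 2, flow now 11.
Augment Hall→r3→r4→Exit: bottleneck 4, flow now 15.
Augment Hall→r3→r6→Exit: bottleneck 2, flow now 17.
No augmenting path remains; maximum flow = 17.
By max-flow min-cut, the minimum cut capacity equals the max flow.
In the residual graph, reachable from Hall: {Hall, r1, r2, r5}.
Min-cut edges: Hall→r3 (6), r5→Exit (11); capacity 6 + 11 = 17.

17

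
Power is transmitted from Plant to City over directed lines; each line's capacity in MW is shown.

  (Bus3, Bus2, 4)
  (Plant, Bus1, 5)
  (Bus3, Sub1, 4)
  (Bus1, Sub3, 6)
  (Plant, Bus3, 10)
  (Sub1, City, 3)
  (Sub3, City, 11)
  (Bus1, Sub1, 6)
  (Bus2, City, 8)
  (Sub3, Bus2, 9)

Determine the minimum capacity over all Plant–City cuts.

Augment Plant→Bus1→Sub1→City: bottleneck 3, flow now 3.
Augment Plant→Bus1→Sub3→City: bottleneck 2, flow now 5.
Augment Plant→Bus3→Bus2→City: bottleneck 4, flow now 9.
Augment Plant→Bus3→Sub1→Bus1→Sub3→City: bottleneck 3, flow now 12. (uses reverse residual edge)
No augmenting path remains; maximum flow = 12.
By max-flow min-cut, the minimum cut capacity equals the max flow.
In the residual graph, reachable from Plant: {Plant, Bus3, Sub1}.
Min-cut edges: Plant→Bus1 (5), Bus3→Bus2 (4), Sub1→City (3); capacity 5 + 4 + 3 = 12.

12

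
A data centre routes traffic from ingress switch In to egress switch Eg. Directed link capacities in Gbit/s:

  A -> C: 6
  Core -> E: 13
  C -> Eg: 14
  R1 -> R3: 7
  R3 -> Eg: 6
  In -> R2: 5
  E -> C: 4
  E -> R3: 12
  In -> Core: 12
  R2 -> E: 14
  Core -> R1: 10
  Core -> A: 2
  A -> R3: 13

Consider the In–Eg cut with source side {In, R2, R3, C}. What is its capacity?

Edges leaving {In, R2, R3, C}: In→Core (12), R2→E (14), R3→Eg (6), C→Eg (14).
Cut capacity = 12 + 14 + 6 + 14 = 46.

46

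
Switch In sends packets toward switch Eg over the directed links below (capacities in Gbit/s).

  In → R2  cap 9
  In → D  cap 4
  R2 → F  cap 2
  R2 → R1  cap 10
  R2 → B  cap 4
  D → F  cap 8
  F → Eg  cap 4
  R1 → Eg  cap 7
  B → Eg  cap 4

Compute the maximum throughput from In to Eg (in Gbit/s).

Augment In→R2→F→Eg: bottleneck 2, flow now 2.
Augment In→R2→R1→Eg: bottleneck 7, flow now 9.
Augment In→D→F→Eg: bottleneck 2, flow now 11.
Augment In→D→F→R2→B→Eg: bottleneck 2, flow now 13. (uses reverse residual edge)
No augmenting path remains; maximum flow = 13.
In the residual graph, reachable from In: {In}.
Min-cut edges: In→R2 (9), In→D (4); capacity 9 + 4 = 13.
This cut is saturated, so no flow can exceed 13.

13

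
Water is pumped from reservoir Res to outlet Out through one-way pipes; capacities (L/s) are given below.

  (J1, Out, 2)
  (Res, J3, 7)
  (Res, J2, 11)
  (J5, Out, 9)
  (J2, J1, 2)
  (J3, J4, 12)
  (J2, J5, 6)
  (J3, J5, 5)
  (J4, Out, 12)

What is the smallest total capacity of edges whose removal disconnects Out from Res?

15

Augment Res→J3→J5→Out: bottleneck 5, flow now 5.
Augment Res→J3→J4→Out: bottleneck 2, flow now 7.
Augment Res→J2→J1→Out: bottleneck 2, flow now 9.
Augment Res→J2→J5→Out: bottleneck 4, flow now 13.
Augment Res→J2→J5→J3→J4→Out: bottleneck 2, flow now 15. (uses reverse residual edge)
No augmenting path remains; maximum flow = 15.
By max-flow min-cut, the minimum cut capacity equals the max flow.
In the residual graph, reachable from Res: {Res, J2}.
Min-cut edges: Res→J3 (7), J2→J1 (2), J2→J5 (6); capacity 7 + 2 + 6 = 15.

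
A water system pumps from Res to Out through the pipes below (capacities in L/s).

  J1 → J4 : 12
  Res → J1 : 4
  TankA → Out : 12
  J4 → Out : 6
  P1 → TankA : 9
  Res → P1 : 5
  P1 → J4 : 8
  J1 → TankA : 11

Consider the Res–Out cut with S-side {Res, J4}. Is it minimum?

Given cut capacity: 4 + 5 + 6 = 15.
Augment Res→J1→TankA→Out: bottleneck 4, flow now 4.
Augment Res→P1→TankA→Out: bottleneck 5, flow now 9.
No augmenting path remains; maximum flow = 9.
In the residual graph, reachable from Res: {Res}.
Min-cut edges: Res→J1 (4), Res→P1 (5); capacity 4 + 5 = 9.
Cut capacity 15 exceeds the max flow 9, so it is not minimum.

No — its capacity is 15, but the minimum cut has capacity 9.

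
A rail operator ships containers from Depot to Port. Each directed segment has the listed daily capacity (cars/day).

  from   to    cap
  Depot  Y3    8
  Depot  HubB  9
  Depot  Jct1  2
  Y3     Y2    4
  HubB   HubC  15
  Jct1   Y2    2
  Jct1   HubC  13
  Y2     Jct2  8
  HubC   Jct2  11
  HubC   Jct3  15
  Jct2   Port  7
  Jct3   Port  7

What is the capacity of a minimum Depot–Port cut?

Augment Depot→Y3→Y2→Jct2→Port: bottleneck 4, flow now 4.
Augment Depot→HubB→HubC→Jct2→Port: bottleneck 3, flow now 7.
Augment Depot→HubB→HubC→Jct3→Port: bottleneck 6, flow now 13.
Augment Depot→Jct1→HubC→Jct3→Port: bottleneck 1, flow now 14.
No augmenting path remains; maximum flow = 14.
By max-flow min-cut, the minimum cut capacity equals the max flow.
In the residual graph, reachable from Depot: {Depot, Y3, HubB, Jct1, Y2, HubC, Jct2, Jct3}.
Min-cut edges: Jct2→Port (7), Jct3→Port (7); capacity 7 + 7 = 14.

14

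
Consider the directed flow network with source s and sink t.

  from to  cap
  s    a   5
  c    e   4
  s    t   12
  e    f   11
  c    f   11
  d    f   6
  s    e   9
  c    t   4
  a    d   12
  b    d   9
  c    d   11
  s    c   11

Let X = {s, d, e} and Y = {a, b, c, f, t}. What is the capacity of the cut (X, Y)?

45

Edges leaving {s, d, e}: s→a (5), s→c (11), s→t (12), d→f (6), e→f (11).
Cut capacity = 5 + 11 + 12 + 6 + 11 = 45.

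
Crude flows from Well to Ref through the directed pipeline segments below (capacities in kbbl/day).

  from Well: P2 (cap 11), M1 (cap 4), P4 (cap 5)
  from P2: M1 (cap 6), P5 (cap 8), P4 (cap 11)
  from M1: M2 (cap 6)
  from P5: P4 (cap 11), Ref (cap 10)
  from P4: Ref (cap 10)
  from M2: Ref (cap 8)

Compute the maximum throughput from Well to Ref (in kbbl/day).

Augment Well→P4→Ref: bottleneck 5, flow now 5.
Augment Well→P2→P5→Ref: bottleneck 8, flow now 13.
Augment Well→P2→P4→Ref: bottleneck 3, flow now 16.
Augment Well→M1→M2→Ref: bottleneck 4, flow now 20.
No augmenting path remains; maximum flow = 20.
In the residual graph, reachable from Well: {Well}.
Min-cut edges: Well→P2 (11), Well→M1 (4), Well→P4 (5); capacity 11 + 4 + 5 = 20.
This cut is saturated, so no flow can exceed 20.

20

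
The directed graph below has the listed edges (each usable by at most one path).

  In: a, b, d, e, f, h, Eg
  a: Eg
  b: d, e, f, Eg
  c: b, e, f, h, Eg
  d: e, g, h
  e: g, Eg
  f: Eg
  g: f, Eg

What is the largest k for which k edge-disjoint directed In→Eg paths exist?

Assign every edge capacity 1; by Menger, the answer equals the max flow.
Path In→Eg (+1); total 1.
Path In→a→Eg (+1); total 2.
Path In→b→Eg (+1); total 3.
Path In→e→Eg (+1); total 4.
Path In→f→Eg (+1); total 5.
Path In→d→g→Eg (+1); total 6.
No residual In→Eg path; max flow = 6.
Certifying cut of size 6: {In→Eg, In→a, In→b, In→d, In→e, In→f}.

6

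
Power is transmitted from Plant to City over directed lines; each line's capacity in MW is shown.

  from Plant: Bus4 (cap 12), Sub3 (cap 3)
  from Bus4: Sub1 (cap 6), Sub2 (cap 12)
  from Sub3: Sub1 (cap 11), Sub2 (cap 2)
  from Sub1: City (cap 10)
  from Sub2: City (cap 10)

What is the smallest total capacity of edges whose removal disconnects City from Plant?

Augment Plant→Bus4→Sub1→City: bottleneck 6, flow now 6.
Augment Plant→Bus4→Sub2→City: bottleneck 6, flow now 12.
Augment Plant→Sub3→Sub1→City: bottleneck 3, flow now 15.
No augmenting path remains; maximum flow = 15.
By max-flow min-cut, the minimum cut capacity equals the max flow.
In the residual graph, reachable from Plant: {Plant}.
Min-cut edges: Plant→Bus4 (12), Plant→Sub3 (3); capacity 12 + 3 = 15.

15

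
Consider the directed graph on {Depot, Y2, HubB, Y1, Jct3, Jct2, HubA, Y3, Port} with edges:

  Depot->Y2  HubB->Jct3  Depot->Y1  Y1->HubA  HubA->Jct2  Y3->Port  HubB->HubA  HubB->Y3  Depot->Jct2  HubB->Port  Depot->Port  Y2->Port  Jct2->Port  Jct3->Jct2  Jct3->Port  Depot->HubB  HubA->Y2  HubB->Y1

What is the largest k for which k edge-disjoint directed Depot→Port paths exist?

Assign every edge capacity 1; by Menger, the answer equals the max flow.
Path Depot→Port (+1); total 1.
Path Depot→Y2→Port (+1); total 2.
Path Depot→HubB→Port (+1); total 3.
Path Depot→Jct2→Port (+1); total 4.
No residual Depot→Port path; max flow = 4.
Certifying cut of size 4: {Depot→HubB, Depot→Port, Jct2→Port, Y2→Port}.

4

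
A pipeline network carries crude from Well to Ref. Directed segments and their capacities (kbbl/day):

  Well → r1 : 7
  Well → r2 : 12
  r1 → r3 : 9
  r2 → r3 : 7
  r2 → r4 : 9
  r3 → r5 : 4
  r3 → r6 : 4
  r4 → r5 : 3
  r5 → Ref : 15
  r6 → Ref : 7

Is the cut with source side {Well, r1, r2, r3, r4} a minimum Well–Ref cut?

Given cut capacity: 4 + 4 + 3 = 11.
Augment Well→r1→r3→r5→Ref: bottleneck 4, flow now 4.
Augment Well→r1→r3→r6→Ref: bottleneck 3, flow now 7.
Augment Well→r2→r3→r6→Ref: bottleneck 1, flow now 8.
Augment Well→r2→r4→r5→Ref: bottleneck 3, flow now 11.
No augmenting path remains; maximum flow = 11.
Cut capacity 11 equals the max flow, so it is a minimum cut.

Yes — it is a minimum cut (capacity 11).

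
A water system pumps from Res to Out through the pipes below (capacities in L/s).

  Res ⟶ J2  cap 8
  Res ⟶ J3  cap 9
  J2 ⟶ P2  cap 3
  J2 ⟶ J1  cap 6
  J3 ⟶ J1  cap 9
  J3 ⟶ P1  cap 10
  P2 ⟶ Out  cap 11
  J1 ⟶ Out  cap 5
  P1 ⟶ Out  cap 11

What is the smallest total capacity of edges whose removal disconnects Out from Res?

Augment Res→J2→P2→Out: bottleneck 3, flow now 3.
Augment Res→J2→J1→Out: bottleneck 5, flow now 8.
Augment Res→J3→P1→Out: bottleneck 9, flow now 17.
No augmenting path remains; maximum flow = 17.
By max-flow min-cut, the minimum cut capacity equals the max flow.
In the residual graph, reachable from Res: {Res}.
Min-cut edges: Res→J2 (8), Res→J3 (9); capacity 8 + 9 = 17.

17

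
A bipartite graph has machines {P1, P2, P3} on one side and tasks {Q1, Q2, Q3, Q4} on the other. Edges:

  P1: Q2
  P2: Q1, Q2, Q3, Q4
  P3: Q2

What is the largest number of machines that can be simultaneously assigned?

2

Unit-capacity flow: source→left, listed edges, right→sink; max matching = max flow.
Augmenting path P1→Q2 (+1); matched 1.
Augmenting path P2→Q1 (+1); matched 2.
No augmenting path remains; maximum matching = 2.
König certificate: {P2, Q2} is a vertex cover of size 2 (every listed pair touches it), so no matching can be larger.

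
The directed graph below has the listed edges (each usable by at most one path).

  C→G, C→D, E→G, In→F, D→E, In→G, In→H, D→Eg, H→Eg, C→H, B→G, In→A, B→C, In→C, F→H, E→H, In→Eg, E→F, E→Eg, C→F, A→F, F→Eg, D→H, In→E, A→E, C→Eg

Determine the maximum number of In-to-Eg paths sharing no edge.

Assign every edge capacity 1; by Menger, the answer equals the max flow.
Path In→Eg (+1); total 1.
Path In→C→Eg (+1); total 2.
Path In→E→Eg (+1); total 3.
Path In→F→Eg (+1); total 4.
Path In→H→Eg (+1); total 5.
No residual In→Eg path; max flow = 5.
Certifying cut of size 5: {E→Eg, F→Eg, H→Eg, In→C, In→Eg}.

5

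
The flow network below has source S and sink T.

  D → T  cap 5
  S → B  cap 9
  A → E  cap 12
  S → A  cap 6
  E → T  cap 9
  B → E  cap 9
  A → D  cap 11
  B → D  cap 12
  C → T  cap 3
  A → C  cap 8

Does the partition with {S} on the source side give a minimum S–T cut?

Given cut capacity: 6 + 9 = 15.
Augment S→A→C→T: bottleneck 3, flow now 3.
Augment S→A→D→T: bottleneck 3, flow now 6.
Augment S→B→D→T: bottleneck 2, flow now 8.
Augment S→B→E→T: bottleneck 7, flow now 15.
No augmenting path remains; maximum flow = 15.
Cut capacity 15 equals the max flow, so it is a minimum cut.

Yes — it is a minimum cut (capacity 15).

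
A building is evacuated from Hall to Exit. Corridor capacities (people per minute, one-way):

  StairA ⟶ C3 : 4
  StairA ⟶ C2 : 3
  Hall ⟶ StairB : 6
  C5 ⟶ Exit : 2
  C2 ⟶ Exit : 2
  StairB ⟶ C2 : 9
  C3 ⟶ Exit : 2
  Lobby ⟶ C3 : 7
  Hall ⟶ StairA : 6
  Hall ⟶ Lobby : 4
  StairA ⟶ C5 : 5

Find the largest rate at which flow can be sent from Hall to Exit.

Augment Hall→Lobby→C3→Exit: bottleneck 2, flow now 2.
Augment Hall→StairB→C2→Exit: bottleneck 2, flow now 4.
Augment Hall→StairA→C5→Exit: bottleneck 2, flow now 6.
No augmenting path remains; maximum flow = 6.
In the residual graph, reachable from Hall: {Hall, Lobby, StairB, StairA, C2, C3, C5}.
Min-cut edges: C2→Exit (2), C3→Exit (2), C5→Exit (2); capacity 2 + 2 + 2 = 6.
This cut is saturated, so no flow can exceed 6.

6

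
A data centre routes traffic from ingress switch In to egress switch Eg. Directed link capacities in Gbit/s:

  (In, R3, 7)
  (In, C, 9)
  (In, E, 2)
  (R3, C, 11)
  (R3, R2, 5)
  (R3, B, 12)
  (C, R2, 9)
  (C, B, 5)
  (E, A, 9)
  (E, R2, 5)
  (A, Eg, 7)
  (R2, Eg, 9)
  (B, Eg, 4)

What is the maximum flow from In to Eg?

15

Augment In→R3→R2→Eg: bottleneck 5, flow now 5.
Augment In→R3→B→Eg: bottleneck 2, flow now 7.
Augment In→C→R2→Eg: bottleneck 4, flow now 11.
Augment In→C→B→Eg: bottleneck 2, flow now 13.
Augment In→E→A→Eg: bottleneck 2, flow now 15.
No augmenting path remains; maximum flow = 15.
In the residual graph, reachable from In: {In, R3, C, R2, B}.
Min-cut edges: In→E (2), R2→Eg (9), B→Eg (4); capacity 2 + 9 + 4 = 15.
This cut is saturated, so no flow can exceed 15.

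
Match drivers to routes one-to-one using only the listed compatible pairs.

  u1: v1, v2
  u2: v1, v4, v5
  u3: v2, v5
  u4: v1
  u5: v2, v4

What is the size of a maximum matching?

4

Unit-capacity flow: source→left, listed edges, right→sink; max matching = max flow.
Augmenting path u1→v1 (+1); matched 1.
Augmenting path u2→v4 (+1); matched 2.
Augmenting path u3→v2 (+1); matched 3.
Augmenting path u5→v2→u3→v5 (+1); matched 4.
No augmenting path remains; maximum matching = 4.
König certificate: {v1, v2, v4, v5} is a vertex cover of size 4 (every listed pair touches it), so no matching can be larger.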